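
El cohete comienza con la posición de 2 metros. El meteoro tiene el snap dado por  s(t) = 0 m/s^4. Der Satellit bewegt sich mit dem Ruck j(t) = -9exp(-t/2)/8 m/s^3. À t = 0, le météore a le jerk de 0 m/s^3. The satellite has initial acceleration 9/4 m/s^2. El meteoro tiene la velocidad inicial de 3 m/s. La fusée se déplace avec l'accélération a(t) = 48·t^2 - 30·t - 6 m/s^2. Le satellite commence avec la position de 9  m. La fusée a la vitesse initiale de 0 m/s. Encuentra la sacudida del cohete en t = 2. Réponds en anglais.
Starting from acceleration a(t) = 48·t^2 - 30·t - 6, we take 1 derivative. Differentiating acceleration, we get jerk: j(t) = 96·t - 30. Using j(t) = 96·t - 30 and substituting t = 2, we find j = 162.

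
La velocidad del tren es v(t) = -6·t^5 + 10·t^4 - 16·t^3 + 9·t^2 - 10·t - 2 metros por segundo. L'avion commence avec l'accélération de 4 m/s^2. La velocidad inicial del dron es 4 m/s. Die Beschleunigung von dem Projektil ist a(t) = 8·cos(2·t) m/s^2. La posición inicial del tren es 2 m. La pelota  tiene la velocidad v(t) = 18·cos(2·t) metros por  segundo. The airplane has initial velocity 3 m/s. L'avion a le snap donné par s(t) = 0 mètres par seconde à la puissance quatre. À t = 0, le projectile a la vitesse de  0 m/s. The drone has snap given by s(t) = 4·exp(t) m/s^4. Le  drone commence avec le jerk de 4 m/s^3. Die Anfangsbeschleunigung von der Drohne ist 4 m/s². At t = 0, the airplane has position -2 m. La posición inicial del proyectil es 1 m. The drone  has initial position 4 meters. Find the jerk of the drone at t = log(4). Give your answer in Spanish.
Partiendo del snap s(t) = 4·exp(t), tomamos 1 antiderivada. Integrando el snap y usando la condición inicial j(0) = 4, obtenemos j(t) = 4·exp(t). Usando j(t) = 4·exp(t) y sustituyendo t = log(4), encontramos j = 16.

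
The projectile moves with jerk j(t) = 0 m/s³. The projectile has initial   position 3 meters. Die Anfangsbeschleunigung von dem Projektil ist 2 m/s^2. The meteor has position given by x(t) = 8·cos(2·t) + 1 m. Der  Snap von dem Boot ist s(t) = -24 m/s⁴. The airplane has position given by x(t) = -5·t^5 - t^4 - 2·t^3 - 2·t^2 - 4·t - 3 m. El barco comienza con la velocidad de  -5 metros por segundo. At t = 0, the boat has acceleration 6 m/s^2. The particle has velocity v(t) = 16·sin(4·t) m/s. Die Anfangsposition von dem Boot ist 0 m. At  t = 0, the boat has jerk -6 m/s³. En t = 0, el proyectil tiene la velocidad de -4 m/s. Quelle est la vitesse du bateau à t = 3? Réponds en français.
Pour résoudre ceci, nous devons prendre 3 intégrales de notre équation du snap s(t) = -24. En prenant ∫s(t)dt et en appliquant j(0) = -6, nous trouvons j(t) = -24·t - 6. La primitive du jerk est l'accélération. En utilisant a(0) = 6, nous obtenons a(t) = -12·t^2 - 6·t + 6. L'intégrale de l'accélération, avec v(0) = -5, donne la vitesse: v(t) = -4·t^3 - 3·t^2 + 6·t - 5. En utilisant v(t) = -4·t^3 - 3·t^2 + 6·t - 5 et en substituant t = 3, nous trouvons v = -122.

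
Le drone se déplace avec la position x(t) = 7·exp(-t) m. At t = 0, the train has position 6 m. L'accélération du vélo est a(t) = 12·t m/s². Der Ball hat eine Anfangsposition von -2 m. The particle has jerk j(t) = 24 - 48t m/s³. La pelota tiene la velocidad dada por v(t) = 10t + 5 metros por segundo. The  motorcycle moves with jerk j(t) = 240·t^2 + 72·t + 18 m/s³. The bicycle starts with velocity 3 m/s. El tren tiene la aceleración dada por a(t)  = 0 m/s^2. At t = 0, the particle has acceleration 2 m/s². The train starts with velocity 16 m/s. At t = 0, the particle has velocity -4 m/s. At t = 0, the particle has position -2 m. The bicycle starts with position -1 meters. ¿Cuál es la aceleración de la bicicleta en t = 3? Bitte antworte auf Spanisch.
De la ecuación de la aceleración a(t) = 12·t, sustituimos t = 3 para obtener a = 36.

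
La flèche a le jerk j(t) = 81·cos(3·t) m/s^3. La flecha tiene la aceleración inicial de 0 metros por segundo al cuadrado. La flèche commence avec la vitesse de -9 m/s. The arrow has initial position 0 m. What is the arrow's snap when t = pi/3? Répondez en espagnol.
Para resolver esto, necesitamos tomar 1 derivada de nuestra ecuación de la sacudida j(t) = 81·cos(3·t). Tomando d/dt de j(t), encontramos s(t) = -243·sin(3·t). Tenemos el snap s(t) = -243·sin(3·t). Sustituyendo t = pi/3: s(pi/3) = 0.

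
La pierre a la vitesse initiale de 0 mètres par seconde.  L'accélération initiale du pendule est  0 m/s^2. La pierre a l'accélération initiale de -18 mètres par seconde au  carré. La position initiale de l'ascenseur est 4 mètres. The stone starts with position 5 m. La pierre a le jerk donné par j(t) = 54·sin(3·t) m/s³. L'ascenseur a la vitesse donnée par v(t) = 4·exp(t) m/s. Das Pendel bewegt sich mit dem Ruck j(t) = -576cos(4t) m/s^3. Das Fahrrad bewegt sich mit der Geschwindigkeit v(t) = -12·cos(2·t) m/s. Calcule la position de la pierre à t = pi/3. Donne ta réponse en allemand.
Um dies zu lösen, müssen wir 3 Stammfunktionen unserer Gleichung für den Ruck j(t) = 54·sin(3·t) finden. Durch Integration von dem Ruck und Verwendung der Anfangsbedingung a(0) = -18, erhalten wir a(t) = -18·cos(3·t). Mit ∫a(t)dt und Anwendung von v(0) = 0, finden wir v(t) = -6·sin(3·t). Durch Integration von der Geschwindigkeit und Verwendung der Anfangsbedingung x(0) = 5, erhalten wir x(t) = 2·cos(3·t) + 3. Wir haben die Position x(t) = 2·cos(3·t) + 3. Durch Einsetzen von t = pi/3: x(pi/3) = 1.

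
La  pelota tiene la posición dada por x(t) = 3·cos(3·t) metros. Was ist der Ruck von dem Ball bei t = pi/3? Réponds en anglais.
We must differentiate our position equation x(t) = 3·cos(3·t) 3 times. Differentiating position, we get velocity: v(t) = -9·sin(3·t). The derivative of velocity gives acceleration: a(t) = -27·cos(3·t). Taking d/dt of a(t), we find j(t) = 81·sin(3·t). Using j(t) = 81·sin(3·t) and substituting t = pi/3, we find j = 0.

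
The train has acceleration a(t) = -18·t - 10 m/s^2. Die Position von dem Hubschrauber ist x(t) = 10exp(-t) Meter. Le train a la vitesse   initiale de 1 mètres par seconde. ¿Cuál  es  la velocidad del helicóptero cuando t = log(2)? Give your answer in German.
Um dies zu lösen, müssen wir 1 Ableitung unserer Gleichung für die Position x(t) = 10·exp(-t) nehmen. Mit d/dt von x(t) finden wir v(t) = -10·exp(-t). Wir haben die Geschwindigkeit v(t) = -10·exp(-t). Durch Einsetzen von t = log(2): v(log(2)) = -5.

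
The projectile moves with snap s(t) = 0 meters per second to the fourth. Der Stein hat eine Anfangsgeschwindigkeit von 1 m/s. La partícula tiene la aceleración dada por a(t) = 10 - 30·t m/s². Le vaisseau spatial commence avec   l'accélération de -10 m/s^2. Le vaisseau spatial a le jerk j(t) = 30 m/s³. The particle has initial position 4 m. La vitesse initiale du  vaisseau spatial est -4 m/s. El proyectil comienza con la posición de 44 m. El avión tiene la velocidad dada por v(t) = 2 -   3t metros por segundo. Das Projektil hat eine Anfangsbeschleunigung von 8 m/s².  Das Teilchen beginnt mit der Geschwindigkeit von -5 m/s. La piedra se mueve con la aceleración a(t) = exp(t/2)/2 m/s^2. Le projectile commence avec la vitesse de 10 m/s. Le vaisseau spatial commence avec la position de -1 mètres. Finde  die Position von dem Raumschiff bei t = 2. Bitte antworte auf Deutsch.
Um dies zu lösen, müssen wir 3 Integrale unserer Gleichung für den Ruck j(t) = 30 finden. Das Integral von dem Ruck, mit a(0) = -10, ergibt die Beschleunigung: a(t) = 30·t - 10. Das Integral von der Beschleunigung, mit v(0) = -4, ergibt die Geschwindigkeit: v(t) = 15·t^2 - 10·t - 4. Mit ∫v(t)dt und Anwendung von x(0) = -1, finden wir x(t) = 5·t^3 - 5·t^2 - 4·t - 1. Mit x(t) = 5·t^3 - 5·t^2 - 4·t - 1 und Einsetzen von t = 2, finden wir x = 11.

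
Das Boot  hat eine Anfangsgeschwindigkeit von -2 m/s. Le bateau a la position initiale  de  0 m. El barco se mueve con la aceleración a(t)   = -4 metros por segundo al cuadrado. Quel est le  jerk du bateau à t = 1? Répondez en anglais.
Starting from acceleration a(t) = -4, we take 1 derivative. The derivative of acceleration gives jerk: j(t) = 0. Using j(t) = 0 and substituting t = 1, we find j = 0.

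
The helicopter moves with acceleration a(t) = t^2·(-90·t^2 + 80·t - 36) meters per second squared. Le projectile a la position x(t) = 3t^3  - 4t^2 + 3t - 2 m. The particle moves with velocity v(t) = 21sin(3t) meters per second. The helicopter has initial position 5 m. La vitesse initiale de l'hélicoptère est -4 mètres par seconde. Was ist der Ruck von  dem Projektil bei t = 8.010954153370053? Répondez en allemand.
Wir müssen unsere Gleichung für die Position x(t) = 3·t^3 - 4·t^2 + 3·t - 2 3-mal ableiten. Durch Ableiten von der Position erhalten wir die Geschwindigkeit: v(t) = 9·t^2 - 8·t + 3. Die Ableitung von der Geschwindigkeit ergibt die Beschleunigung: a(t) = 18·t - 8. Mit d/dt von a(t) finden wir j(t) = 18. Wir haben den Ruck j(t) = 18. Durch Einsetzen von t = 8.010954153370053: j(8.010954153370053) = 18.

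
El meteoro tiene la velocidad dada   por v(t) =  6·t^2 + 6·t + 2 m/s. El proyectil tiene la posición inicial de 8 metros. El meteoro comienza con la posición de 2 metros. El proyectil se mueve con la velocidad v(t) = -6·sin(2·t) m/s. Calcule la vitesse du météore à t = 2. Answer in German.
Mit v(t) = 6·t^2 + 6·t + 2 und Einsetzen von t = 2, finden wir v = 38.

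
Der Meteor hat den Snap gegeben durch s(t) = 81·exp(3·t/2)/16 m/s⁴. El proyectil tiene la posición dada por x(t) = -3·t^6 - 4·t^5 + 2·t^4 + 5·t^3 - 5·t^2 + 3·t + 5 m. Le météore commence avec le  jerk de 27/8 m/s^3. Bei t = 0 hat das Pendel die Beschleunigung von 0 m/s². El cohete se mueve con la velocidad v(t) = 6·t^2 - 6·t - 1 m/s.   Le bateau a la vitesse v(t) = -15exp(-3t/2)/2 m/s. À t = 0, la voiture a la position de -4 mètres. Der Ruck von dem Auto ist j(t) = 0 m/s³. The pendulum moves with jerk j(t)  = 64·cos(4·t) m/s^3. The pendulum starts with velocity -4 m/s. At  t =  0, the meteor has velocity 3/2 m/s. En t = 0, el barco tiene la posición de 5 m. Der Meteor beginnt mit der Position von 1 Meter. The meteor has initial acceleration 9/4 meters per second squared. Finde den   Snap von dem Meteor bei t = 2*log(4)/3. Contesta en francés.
Nous avons le snap s(t) = 81·exp(3·t/2)/16. En substituant t = 2*log(4)/3: s(2*log(4)/3) = 81/4.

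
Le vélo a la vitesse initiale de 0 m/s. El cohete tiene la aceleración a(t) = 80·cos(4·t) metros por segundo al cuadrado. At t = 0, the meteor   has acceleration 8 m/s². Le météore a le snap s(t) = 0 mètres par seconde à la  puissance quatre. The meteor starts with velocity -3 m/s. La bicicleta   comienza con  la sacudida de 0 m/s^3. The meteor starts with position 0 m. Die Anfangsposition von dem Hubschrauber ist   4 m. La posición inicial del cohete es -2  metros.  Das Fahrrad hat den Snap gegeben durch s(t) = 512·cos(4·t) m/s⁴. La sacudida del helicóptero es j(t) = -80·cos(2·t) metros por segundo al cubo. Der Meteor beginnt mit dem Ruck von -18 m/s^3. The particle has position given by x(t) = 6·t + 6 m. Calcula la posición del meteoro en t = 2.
Necesitamos integrar nuestra ecuación del snap s(t) = 0 4 veces. La integral del snap es la sacudida. Usando j(0) = -18, obtenemos j(t) = -18. La antiderivada de la sacudida, con a(0) = 8, da la aceleración: a(t) = 8 - 18·t. Integrando la aceleración y usando la condición inicial v(0) = -3, obtenemos v(t) = -9·t^2 + 8·t - 3. Integrando la velocidad y usando la condición inicial x(0) = 0, obtenemos x(t) = -3·t^3 + 4·t^2 - 3·t. Usando x(t) = -3·t^3 + 4·t^2 - 3·t y sustituyendo t = 2, encontramos x = -14.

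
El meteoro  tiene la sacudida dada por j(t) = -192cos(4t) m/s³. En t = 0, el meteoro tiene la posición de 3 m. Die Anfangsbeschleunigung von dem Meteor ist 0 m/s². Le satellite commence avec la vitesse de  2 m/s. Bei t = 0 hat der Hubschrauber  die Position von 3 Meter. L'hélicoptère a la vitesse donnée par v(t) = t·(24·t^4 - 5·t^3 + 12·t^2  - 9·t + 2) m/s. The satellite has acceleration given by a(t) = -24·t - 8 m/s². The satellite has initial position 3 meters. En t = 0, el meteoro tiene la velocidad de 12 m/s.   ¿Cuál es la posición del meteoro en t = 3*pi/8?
Debemos encontrar la integral de nuestra ecuación de la sacudida j(t) = -192·cos(4·t) 3 veces. Integrando la sacudida y usando la condición inicial a(0) = 0, obtenemos a(t) = -48·sin(4·t). Integrando la aceleración y usando la condición inicial v(0) = 12, obtenemos v(t) = 12·cos(4·t). La antiderivada de la velocidad, con x(0) = 3, da la posición: x(t) = 3·sin(4·t) + 3. Usando x(t) = 3·sin(4·t) + 3 y sustituyendo t = 3*pi/8, encontramos x = 0.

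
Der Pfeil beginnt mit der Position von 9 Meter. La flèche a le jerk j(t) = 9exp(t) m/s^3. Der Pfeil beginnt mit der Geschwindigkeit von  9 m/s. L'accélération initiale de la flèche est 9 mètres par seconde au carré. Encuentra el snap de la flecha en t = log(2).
Partiendo de la sacudida j(t) = 9·exp(t), tomamos 1 derivada. La derivada de la sacudida da el snap: s(t) = 9·exp(t). Tenemos el snap s(t) = 9·exp(t). Sustituyendo t = log(2): s(log(2)) = 18.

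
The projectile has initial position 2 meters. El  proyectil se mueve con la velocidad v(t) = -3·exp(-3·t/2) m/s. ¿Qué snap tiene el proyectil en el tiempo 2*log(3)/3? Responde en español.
Partiendo de la velocidad v(t) = -3·exp(-3·t/2), tomamos 3 derivadas. Tomando d/dt de v(t), encontramos a(t) = 9·exp(-3·t/2)/2. Tomando d/dt de a(t), encontramos j(t) = -27·exp(-3·t/2)/4. Tomando d/dt de j(t), encontramos s(t) = 81·exp(-3·t/2)/8. Tenemos el snap s(t) = 81·exp(-3·t/2)/8. Sustituyendo t = 2*log(3)/3: s(2*log(3)/3) = 27/8.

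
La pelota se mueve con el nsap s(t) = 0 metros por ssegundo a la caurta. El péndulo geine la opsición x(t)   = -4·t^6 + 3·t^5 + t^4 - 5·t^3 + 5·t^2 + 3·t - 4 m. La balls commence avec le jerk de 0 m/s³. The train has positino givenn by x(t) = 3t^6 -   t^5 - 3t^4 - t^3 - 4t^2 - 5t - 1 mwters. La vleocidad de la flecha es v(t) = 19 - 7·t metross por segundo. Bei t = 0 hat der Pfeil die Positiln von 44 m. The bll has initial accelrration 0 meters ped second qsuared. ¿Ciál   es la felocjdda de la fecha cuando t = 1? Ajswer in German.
Wir haben die Geschwindigkeit v(t) = 19 - 7·t. Durch Einsetzen von t = 1: v(1) = 12.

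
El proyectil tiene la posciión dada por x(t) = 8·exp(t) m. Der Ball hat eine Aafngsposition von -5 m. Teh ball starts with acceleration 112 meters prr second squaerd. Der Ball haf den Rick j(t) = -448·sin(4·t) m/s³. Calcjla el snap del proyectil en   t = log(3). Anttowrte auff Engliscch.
We must differentiate our position equation x(t) = 8·exp(t) 4 times. Differentiating position, we get velocity: v(t) = 8·exp(t). The derivative of velocity gives acceleration: a(t) = 8·exp(t). The derivative of acceleration gives jerk: j(t) = 8·exp(t). Differentiating jerk, we get snap: s(t) = 8·exp(t). From the given snap equation s(t) = 8·exp(t), we substitute t = log(3) to get s = 24.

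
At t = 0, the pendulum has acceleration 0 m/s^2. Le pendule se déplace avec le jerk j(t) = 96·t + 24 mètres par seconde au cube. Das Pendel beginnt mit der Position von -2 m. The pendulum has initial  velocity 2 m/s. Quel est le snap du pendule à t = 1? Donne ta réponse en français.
Pour résoudre ceci, nous devons prendre 1 dérivée de notre équation du jerk j(t) = 96·t + 24. En prenant d/dt de j(t), nous trouvons s(t) = 96. Nous avons le snap s(t) = 96. En substituant t = 1: s(1) = 96.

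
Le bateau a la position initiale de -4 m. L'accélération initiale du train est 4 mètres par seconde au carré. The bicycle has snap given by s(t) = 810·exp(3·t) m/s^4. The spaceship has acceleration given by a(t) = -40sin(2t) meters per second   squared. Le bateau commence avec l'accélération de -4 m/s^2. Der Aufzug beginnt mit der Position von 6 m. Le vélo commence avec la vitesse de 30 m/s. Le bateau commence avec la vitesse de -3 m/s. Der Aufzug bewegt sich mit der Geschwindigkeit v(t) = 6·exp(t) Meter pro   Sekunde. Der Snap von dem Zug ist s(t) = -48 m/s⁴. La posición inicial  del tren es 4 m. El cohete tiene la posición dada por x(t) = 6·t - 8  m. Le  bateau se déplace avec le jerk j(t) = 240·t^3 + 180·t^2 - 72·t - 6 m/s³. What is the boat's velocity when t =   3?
We need to integrate our jerk equation j(t) = 240·t^3 + 180·t^2 - 72·t - 6 2 times. Finding the antiderivative of j(t) and using a(0) = -4: a(t) = 60·t^4 + 60·t^3 - 36·t^2 - 6·t - 4. Taking ∫a(t)dt and applying v(0) = -3, we find v(t) = 12·t^5 + 15·t^4 - 12·t^3 - 3·t^2 - 4·t - 3. From the given velocity equation v(t) = 12·t^5 + 15·t^4 - 12·t^3 - 3·t^2 - 4·t - 3, we substitute t = 3 to get v = 3765.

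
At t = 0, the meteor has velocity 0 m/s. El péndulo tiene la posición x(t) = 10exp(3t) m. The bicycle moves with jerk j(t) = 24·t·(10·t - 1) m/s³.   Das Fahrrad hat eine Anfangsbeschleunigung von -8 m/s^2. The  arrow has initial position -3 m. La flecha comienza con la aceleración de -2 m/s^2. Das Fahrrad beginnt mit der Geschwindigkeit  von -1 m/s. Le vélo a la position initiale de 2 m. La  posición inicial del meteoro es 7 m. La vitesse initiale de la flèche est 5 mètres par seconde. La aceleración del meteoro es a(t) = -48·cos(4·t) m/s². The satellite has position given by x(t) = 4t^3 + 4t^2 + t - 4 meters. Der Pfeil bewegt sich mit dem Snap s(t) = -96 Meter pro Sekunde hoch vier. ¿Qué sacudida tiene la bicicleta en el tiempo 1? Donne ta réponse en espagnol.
De la ecuación de la sacudida j(t) = 24·t·(10·t - 1), sustituimos t = 1 para obtener j = 216.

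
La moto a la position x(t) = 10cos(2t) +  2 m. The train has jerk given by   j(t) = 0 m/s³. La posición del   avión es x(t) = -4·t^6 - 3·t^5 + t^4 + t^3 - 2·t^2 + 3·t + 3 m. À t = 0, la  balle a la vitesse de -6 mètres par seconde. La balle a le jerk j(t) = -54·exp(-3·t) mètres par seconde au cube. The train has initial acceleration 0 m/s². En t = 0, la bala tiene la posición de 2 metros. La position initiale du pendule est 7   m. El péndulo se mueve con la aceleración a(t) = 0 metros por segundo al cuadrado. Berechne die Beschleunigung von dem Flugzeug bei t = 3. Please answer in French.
Pour résoudre ceci, nous devons prendre 2 dérivées de notre équation de la position x(t) = -4·t^6 - 3·t^5 + t^4 + t^3 - 2·t^2 + 3·t + 3. En dérivant la position, nous obtenons la vitesse: v(t) = -24·t^5 - 15·t^4 + 4·t^3 + 3·t^2 - 4·t + 3. En dérivant la vitesse, nous obtenons l'accélération: a(t) = -120·t^4 - 60·t^3 + 12·t^2 + 6·t - 4. Nous avons l'accélération a(t) = -120·t^4 - 60·t^3 + 12·t^2 + 6·t - 4. En substituant t = 3: a(3) = -11218.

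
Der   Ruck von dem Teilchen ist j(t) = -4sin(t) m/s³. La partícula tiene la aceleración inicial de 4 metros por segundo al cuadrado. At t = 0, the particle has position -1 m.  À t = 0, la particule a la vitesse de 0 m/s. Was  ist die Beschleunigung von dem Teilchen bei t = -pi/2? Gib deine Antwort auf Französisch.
Nous devons trouver l'intégrale de notre équation du jerk j(t) = -4·sin(t) 1 fois. En intégrant le jerk et en utilisant la condition initiale a(0) = 4, nous obtenons a(t) = 4·cos(t). En utilisant a(t) = 4·cos(t) et en substituant t = -pi/2, nous trouvons a = 0.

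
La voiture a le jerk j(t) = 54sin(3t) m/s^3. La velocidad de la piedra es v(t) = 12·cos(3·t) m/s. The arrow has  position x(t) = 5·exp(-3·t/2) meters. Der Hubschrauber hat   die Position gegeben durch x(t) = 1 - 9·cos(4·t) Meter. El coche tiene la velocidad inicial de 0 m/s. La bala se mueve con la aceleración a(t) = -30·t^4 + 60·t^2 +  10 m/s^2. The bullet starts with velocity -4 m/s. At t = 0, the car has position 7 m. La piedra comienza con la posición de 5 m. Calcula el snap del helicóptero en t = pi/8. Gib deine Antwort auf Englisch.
To solve this, we need to take 4 derivatives of our position equation x(t) = 1 - 9·cos(4·t). The derivative of position gives velocity: v(t) = 36·sin(4·t). Taking d/dt of v(t), we find a(t) = 144·cos(4·t). Taking d/dt of a(t), we find j(t) = -576·sin(4·t). Differentiating jerk, we get snap: s(t) = -2304·cos(4·t). From the given snap equation s(t) = -2304·cos(4·t), we substitute t = pi/8 to get s = 0.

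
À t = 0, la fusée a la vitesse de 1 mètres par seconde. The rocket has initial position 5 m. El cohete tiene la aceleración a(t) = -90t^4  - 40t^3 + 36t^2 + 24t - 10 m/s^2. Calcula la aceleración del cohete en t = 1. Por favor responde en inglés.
We have acceleration a(t) = -90·t^4 - 40·t^3 + 36·t^2 + 24·t - 10. Substituting t = 1: a(1) = -80.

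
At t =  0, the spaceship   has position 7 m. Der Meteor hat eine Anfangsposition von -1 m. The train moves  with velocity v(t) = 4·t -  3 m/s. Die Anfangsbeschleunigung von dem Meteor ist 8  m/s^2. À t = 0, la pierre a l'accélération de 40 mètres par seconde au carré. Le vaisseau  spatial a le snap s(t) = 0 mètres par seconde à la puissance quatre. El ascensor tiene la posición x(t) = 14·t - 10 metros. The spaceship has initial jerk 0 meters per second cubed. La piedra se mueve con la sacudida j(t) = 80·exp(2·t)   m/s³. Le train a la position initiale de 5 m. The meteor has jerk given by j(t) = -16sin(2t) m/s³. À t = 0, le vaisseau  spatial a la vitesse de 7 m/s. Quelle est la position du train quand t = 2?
En partant de la vitesse v(t) = 4·t - 3, nous prenons 1 intégrale. La primitive de la vitesse est la position. En utilisant x(0) = 5, nous obtenons x(t) = 2·t^2 - 3·t + 5. En utilisant x(t) = 2·t^2 - 3·t + 5 et en substituant t = 2, nous trouvons x = 7.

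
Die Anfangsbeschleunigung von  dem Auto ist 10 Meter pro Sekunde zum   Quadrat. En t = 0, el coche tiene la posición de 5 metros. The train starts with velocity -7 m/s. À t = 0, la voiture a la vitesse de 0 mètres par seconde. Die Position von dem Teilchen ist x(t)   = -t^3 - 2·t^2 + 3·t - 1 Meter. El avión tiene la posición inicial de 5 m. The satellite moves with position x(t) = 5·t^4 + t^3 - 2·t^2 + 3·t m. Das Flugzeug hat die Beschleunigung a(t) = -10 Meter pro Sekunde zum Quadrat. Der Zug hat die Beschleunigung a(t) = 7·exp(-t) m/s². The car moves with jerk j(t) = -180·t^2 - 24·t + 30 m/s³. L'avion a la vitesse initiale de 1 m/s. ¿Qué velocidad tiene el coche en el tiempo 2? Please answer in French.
En partant du jerk j(t) = -180·t^2 - 24·t + 30, nous prenons 2 intégrales. La primitive du jerk, avec a(0) = 10, donne l'accélération: a(t) = -60·t^3 - 12·t^2 + 30·t + 10. En prenant ∫a(t)dt et en appliquant v(0) = 0, nous trouvons v(t) = t·(-15·t^3 - 4·t^2 + 15·t + 10). De l'équation de la vitesse v(t) = t·(-15·t^3 - 4·t^2 + 15·t + 10), nous substituons t = 2 pour obtenir v = -192.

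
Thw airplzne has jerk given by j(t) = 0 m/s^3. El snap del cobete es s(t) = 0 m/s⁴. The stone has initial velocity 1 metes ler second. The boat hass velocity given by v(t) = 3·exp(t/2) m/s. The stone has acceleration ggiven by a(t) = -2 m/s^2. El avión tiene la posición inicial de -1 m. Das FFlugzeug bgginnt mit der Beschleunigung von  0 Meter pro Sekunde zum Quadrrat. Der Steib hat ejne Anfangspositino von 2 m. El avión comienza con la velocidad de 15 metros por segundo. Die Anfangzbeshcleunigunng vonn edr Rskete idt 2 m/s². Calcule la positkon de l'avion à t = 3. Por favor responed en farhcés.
Nous devons trouver la primitive de notre équation du jerk j(t) = 0 3 fois. En intégrant le jerk et en utilisant la condition initiale a(0) = 0, nous obtenons a(t) = 0. En intégrant l'accélération et en utilisant la condition initiale v(0) = 15, nous obtenons v(t) = 15. En prenant ∫v(t)dt et en appliquant x(0) = -1, nous trouvons x(t) = 15·t - 1. En utilisant x(t) = 15·t - 1 et en substituant t = 3, nous trouvons x = 44.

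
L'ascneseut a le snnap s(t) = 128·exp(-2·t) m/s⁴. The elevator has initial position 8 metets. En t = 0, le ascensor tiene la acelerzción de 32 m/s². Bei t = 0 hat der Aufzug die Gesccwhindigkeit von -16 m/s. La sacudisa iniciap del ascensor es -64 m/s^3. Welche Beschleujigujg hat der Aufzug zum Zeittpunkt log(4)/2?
Um dies zu lösen, müssen wir 2 Stammfunktionen unserer Gleichung für den Snap s(t) = 128·exp(-2·t) finden. Die Stammfunktion von dem Snap, mit j(0) = -64, ergibt den Ruck: j(t) = -64·exp(-2·t). Mit ∫j(t)dt und Anwendung von a(0) = 32, finden wir a(t) = 32·exp(-2·t). Wir haben die Beschleunigung a(t) = 32·exp(-2·t). Durch Einsetzen von t = log(4)/2: a(log(4)/2) = 8.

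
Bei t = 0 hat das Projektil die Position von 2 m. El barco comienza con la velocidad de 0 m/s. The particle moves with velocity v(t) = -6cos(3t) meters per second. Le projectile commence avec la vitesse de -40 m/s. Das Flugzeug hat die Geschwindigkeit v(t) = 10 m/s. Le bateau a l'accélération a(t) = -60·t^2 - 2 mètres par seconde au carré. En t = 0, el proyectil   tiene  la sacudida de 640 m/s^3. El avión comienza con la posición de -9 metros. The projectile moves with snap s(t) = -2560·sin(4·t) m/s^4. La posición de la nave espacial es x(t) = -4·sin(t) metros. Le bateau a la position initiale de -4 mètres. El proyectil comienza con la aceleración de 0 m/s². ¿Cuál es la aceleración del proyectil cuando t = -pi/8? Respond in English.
We must find the antiderivative of our snap equation s(t) = -2560·sin(4·t) 2 times. Integrating snap and using the initial condition j(0) = 640, we get j(t) = 640·cos(4·t). The integral of jerk, with a(0) = 0, gives acceleration: a(t) = 160·sin(4·t). From the given acceleration equation a(t) = 160·sin(4·t), we substitute t = -pi/8 to get a = -160.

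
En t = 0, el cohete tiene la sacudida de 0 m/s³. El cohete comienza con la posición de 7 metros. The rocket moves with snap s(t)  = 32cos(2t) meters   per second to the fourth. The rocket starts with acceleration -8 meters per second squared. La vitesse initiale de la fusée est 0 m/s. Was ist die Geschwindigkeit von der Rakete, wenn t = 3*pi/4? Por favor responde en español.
Debemos encontrar la antiderivada de nuestra ecuación del snap s(t) = 32·cos(2·t) 3 veces. La antiderivada del snap es la sacudida. Usando j(0) = 0, obtenemos j(t) = 16·sin(2·t). La antiderivada de la sacudida es la aceleración. Usando a(0) = -8, obtenemos a(t) = -8·cos(2·t). Integrando la aceleración y usando la condición inicial v(0) = 0, obtenemos v(t) = -4·sin(2·t). Usando v(t) = -4·sin(2·t) y sustituyendo t = 3*pi/4, encontramos v = 4.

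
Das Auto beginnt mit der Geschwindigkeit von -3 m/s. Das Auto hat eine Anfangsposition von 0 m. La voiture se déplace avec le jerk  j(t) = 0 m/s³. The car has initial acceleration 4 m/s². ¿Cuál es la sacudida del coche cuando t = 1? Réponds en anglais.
We have jerk j(t) = 0. Substituting t = 1: j(1) = 0.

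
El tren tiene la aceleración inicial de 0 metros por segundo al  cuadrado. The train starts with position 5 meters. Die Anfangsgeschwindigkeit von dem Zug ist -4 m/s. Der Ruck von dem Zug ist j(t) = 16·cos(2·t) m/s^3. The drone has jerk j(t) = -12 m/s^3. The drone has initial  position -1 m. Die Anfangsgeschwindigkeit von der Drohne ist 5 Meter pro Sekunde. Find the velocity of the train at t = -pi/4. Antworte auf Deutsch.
Wir müssen das Integral unserer Gleichung für den Ruck j(t) = 16·cos(2·t) 2-mal finden. Mit ∫j(t)dt und Anwendung von a(0) = 0, finden wir a(t) = 8·sin(2·t). Mit ∫a(t)dt und Anwendung von v(0) = -4, finden wir v(t) = -4·cos(2·t). Wir haben die Geschwindigkeit v(t) = -4·cos(2·t). Durch Einsetzen von t = -pi/4: v(-pi/4) = 0.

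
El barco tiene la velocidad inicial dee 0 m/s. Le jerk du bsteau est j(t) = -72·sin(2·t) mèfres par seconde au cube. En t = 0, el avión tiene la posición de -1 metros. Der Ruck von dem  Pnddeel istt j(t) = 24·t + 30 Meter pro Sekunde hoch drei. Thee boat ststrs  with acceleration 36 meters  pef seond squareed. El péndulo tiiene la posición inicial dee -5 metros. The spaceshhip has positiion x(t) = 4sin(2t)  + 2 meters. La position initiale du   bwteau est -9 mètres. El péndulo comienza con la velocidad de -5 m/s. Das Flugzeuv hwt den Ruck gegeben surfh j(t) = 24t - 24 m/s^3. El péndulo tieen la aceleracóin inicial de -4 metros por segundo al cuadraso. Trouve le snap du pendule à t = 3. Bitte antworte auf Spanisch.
Debemos derivar nuestra ecuación de la sacudida j(t) = 24·t + 30 1 vez. La derivada de la sacudida da el snap: s(t) = 24. Usando s(t) = 24 y sustituyendo t = 3, encontramos s = 24.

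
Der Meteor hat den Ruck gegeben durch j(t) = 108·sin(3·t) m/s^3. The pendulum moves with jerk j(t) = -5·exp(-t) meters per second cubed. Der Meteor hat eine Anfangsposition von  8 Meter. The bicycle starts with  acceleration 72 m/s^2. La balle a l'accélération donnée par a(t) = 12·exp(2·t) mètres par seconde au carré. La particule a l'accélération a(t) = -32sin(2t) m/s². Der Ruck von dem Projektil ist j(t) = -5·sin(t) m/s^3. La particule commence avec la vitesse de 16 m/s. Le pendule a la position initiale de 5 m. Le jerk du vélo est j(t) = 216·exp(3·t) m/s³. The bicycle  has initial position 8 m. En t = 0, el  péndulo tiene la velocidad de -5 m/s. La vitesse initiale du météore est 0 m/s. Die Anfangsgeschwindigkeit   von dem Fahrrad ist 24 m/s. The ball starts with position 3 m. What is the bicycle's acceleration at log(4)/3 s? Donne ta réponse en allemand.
Wir müssen das Integral unserer Gleichung für den Ruck j(t) = 216·exp(3·t) 1-mal finden. Das Integral von dem Ruck ist die Beschleunigung. Mit a(0) = 72 erhalten wir a(t) = 72·exp(3·t). Aus der Gleichung für die Beschleunigung a(t) = 72·exp(3·t), setzen wir t = log(4)/3 ein und erhalten a = 288.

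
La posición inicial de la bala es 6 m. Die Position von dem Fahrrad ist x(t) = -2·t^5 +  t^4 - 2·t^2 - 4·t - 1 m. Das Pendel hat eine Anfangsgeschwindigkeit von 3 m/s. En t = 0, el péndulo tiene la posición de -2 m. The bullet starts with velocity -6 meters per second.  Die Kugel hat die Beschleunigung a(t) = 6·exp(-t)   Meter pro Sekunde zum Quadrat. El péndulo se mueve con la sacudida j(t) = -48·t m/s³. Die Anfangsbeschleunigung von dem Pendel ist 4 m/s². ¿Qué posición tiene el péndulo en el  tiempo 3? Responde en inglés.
To find the answer, we compute 3 integrals of j(t) = -48·t. Finding the integral of j(t) and using a(0) = 4: a(t) = 4 - 24·t^2. Integrating acceleration and using the initial condition v(0) = 3, we get v(t) = -8·t^3 + 4·t + 3. Taking ∫v(t)dt and applying x(0) = -2, we find x(t) = -2·t^4 + 2·t^2 + 3·t - 2. Using x(t) = -2·t^4 + 2·t^2 + 3·t - 2 and substituting t = 3, we find x = -137.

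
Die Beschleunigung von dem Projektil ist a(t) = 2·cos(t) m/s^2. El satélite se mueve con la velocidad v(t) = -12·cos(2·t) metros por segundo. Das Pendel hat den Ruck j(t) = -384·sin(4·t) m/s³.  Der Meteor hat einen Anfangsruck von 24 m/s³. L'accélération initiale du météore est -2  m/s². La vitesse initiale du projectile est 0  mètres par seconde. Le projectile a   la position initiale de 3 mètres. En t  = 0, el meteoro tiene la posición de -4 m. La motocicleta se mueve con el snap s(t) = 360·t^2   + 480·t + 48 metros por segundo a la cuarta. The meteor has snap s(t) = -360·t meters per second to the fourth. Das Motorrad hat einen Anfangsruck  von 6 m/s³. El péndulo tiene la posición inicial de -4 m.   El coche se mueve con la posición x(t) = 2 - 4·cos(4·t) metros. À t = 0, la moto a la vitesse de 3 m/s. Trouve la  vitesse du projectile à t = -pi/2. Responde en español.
Necesitamos integrar nuestra ecuación de la aceleración a(t) = 2·cos(t) 1 vez. Tomando ∫a(t)dt y aplicando v(0) = 0, encontramos v(t) = 2·sin(t). Tenemos la velocidad v(t) = 2·sin(t). Sustituyendo t = -pi/2: v(-pi/2) = -2.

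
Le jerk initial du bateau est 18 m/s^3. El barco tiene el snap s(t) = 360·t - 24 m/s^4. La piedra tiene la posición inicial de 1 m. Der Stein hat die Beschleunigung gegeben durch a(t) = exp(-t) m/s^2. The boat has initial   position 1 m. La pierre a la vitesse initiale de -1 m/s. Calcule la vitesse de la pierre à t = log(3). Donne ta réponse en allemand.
Wir müssen das Integral unserer Gleichung für die Beschleunigung a(t) = exp(-t) 1-mal finden. Das Integral von der Beschleunigung, mit v(0) = -1, ergibt die Geschwindigkeit: v(t) = -exp(-t). Mit v(t) = -exp(-t) und Einsetzen von t = log(3), finden wir v = -1/3.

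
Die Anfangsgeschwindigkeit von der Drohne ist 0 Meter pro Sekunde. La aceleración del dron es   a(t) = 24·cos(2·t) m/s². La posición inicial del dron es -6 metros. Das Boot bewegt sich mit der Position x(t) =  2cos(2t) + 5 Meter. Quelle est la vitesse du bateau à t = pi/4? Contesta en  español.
Partiendo de la posición x(t) = 2·cos(2·t) + 5, tomamos 1 derivada. Tomando d/dt de x(t), encontramos v(t) = -4·sin(2·t). Usando v(t) = -4·sin(2·t) y sustituyendo t = pi/4, encontramos v = -4.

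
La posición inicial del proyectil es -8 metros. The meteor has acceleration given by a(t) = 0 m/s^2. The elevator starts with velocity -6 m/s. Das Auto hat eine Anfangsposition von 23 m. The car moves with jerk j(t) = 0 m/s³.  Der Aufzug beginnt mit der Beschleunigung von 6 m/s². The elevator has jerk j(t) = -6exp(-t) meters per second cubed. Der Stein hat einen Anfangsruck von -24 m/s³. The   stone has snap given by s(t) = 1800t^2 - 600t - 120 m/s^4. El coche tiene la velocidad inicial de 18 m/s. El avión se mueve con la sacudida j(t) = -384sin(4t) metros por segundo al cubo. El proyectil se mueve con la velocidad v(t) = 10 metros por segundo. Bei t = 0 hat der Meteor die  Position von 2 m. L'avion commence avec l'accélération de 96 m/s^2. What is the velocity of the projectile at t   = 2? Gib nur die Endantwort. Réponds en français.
À t = 2, v = 10.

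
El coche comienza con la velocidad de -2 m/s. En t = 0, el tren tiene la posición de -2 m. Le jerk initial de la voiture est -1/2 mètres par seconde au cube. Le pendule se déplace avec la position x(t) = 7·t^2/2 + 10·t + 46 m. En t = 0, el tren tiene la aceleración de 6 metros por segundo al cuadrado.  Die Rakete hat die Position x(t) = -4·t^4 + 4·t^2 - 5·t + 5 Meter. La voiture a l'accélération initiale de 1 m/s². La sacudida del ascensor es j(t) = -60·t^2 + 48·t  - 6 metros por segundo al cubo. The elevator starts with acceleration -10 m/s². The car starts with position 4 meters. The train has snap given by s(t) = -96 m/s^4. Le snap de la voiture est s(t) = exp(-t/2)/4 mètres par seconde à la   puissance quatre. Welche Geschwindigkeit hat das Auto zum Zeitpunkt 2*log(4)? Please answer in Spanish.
Para resolver esto, necesitamos tomar 3 integrales de nuestra ecuación del snap s(t) = exp(-t/2)/4. Tomando ∫s(t)dt y aplicando j(0) = -1/2, encontramos j(t) = -exp(-t/2)/2. La integral de la sacudida es la aceleración. Usando a(0) = 1, obtenemos a(t) = exp(-t/2). Integrando la aceleración y usando la condición inicial v(0) = -2, obtenemos v(t) = -2·exp(-t/2). De la ecuación de la velocidad v(t) = -2·exp(-t/2), sustituimos t = 2*log(4) para obtener v = -1/2.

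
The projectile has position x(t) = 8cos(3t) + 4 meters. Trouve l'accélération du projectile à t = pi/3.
Pour résoudre ceci, nous devons prendre 2 dérivées de notre équation de la position x(t) = 8·cos(3·t) + 4. En prenant d/dt de x(t), nous trouvons v(t) = -24·sin(3·t). En prenant d/dt de v(t), nous trouvons a(t) = -72·cos(3·t). En utilisant a(t) = -72·cos(3·t) et en substituant t = pi/3, nous trouvons a = 72.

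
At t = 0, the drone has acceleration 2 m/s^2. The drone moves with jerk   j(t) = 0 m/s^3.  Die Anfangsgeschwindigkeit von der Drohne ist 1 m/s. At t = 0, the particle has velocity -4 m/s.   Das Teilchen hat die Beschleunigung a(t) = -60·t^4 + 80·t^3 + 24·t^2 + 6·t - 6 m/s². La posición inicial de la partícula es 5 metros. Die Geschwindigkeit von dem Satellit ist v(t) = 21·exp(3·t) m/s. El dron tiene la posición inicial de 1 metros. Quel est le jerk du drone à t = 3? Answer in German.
Mit j(t) = 0 und Einsetzen von t = 3, finden wir j = 0.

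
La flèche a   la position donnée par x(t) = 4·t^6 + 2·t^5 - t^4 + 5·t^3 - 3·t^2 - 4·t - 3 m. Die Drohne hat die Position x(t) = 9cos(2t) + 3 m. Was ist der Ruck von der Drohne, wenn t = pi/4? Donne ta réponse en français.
Nous devons dériver notre équation de la position x(t) = 9·cos(2·t) + 3 3 fois. En dérivant la position, nous obtenons la vitesse: v(t) = -18·sin(2·t). La dérivée de la vitesse donne l'accélération: a(t) = -36·cos(2·t). En dérivant l'accélération, nous obtenons le jerk: j(t) = 72·sin(2·t). En utilisant j(t) = 72·sin(2·t) et en substituant t = pi/4, nous trouvons j = 72.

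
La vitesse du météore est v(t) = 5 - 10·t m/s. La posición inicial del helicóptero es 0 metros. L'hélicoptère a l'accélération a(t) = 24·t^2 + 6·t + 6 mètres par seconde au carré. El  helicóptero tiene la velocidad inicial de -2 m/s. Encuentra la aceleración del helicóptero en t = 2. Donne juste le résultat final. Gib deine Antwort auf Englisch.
a(2) = 114.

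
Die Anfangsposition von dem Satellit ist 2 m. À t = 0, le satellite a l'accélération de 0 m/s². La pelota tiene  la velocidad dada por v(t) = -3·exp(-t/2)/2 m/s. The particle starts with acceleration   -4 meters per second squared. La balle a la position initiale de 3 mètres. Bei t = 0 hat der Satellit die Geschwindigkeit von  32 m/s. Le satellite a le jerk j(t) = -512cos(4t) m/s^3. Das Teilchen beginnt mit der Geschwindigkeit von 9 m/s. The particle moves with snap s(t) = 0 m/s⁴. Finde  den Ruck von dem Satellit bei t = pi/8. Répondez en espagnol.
De la ecuación de la sacudida j(t) = -512·cos(4·t), sustituimos t = pi/8 para obtener j = 0.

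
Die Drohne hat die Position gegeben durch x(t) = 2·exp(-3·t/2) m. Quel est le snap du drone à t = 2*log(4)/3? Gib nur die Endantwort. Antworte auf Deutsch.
Der Snap bei t = 2*log(4)/3 ist s = 81/32.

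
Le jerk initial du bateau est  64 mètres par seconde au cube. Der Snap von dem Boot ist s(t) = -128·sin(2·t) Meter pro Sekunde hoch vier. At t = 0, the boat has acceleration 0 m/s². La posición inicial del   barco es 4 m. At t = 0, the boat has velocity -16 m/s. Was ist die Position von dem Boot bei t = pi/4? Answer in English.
We need to integrate our snap equation s(t) = -128·sin(2·t) 4 times. The integral of snap, with j(0) = 64, gives jerk: j(t) = 64·cos(2·t). Taking ∫j(t)dt and applying a(0) = 0, we find a(t) = 32·sin(2·t). Finding the antiderivative of a(t) and using v(0) = -16: v(t) = -16·cos(2·t). Integrating velocity and using the initial condition x(0) = 4, we get x(t) = 4 - 8·sin(2·t). Using x(t) = 4 - 8·sin(2·t) and substituting t = pi/4, we find x = -4.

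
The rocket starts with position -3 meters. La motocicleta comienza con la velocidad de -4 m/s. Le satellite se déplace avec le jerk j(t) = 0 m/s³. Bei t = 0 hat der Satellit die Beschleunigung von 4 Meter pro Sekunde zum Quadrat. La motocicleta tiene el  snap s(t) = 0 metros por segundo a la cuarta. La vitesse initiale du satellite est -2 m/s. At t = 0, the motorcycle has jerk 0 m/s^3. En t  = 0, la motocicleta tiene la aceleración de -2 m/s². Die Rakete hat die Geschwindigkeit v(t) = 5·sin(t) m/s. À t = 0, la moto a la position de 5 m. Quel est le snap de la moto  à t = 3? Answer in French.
De l'équation du snap s(t) = 0, nous substituons t = 3 pour obtenir s = 0.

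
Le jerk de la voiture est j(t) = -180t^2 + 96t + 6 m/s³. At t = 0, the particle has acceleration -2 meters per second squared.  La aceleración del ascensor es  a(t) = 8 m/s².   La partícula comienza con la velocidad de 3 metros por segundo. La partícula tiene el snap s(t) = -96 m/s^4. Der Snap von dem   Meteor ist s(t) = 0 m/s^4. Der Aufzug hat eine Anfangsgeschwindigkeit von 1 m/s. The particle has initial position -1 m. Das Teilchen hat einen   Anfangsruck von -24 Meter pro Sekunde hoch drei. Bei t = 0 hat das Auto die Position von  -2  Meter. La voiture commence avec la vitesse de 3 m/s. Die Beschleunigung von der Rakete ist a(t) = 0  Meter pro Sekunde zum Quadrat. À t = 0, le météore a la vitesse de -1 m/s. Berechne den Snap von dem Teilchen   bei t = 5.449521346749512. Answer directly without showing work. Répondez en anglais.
At t = 5.449521346749512, s = -96.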